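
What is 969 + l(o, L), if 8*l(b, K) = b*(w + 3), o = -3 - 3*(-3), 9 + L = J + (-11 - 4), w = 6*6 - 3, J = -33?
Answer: 996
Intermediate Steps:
w = 33 (w = 36 - 3 = 33)
L = -57 (L = -9 + (-33 + (-11 - 4)) = -9 + (-33 - 15) = -9 - 48 = -57)
o = 6 (o = -3 + 9 = 6)
l(b, K) = 9*b/2 (l(b, K) = (b*(33 + 3))/8 = (b*36)/8 = (36*b)/8 = 9*b/2)
969 + l(o, L) = 969 + (9/2)*6 = 969 + 27 = 996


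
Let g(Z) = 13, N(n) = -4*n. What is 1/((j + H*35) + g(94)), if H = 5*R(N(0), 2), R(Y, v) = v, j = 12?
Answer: 1/375 ≈ 0.0026667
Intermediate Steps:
H = 10 (H = 5*2 = 10)
1/((j + H*35) + g(94)) = 1/((12 + 10*35) + 13) = 1/((12 + 350) + 13) = 1/(362 + 13) = 1/375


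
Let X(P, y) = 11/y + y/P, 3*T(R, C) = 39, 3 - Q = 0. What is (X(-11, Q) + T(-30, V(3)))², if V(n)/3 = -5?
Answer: 292681/1089 ≈ 268.76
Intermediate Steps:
Q = 3 (Q = 3 - 1*0 = 3 + 0 = 3)
V(n) = -15 (V(n) = 3*(-5) = -15)
T(R, C) = 13 (T(R, C) = (⅓)*39 = 13)
(X(-11, Q) + T(-30, V(3)))² = ((11/3 + 3/(-11)) + 13)² = ((11*(⅓) + 3*(-1/11)) + 13)² = ((11/3 - 3/11) + 13)² = (112/33 + 13)² = (541/33)² = 292681/1089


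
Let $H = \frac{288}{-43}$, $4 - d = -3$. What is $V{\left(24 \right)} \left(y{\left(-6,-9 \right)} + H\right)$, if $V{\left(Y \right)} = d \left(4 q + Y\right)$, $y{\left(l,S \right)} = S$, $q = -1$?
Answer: $- \frac{94500}{43} \approx -2197.7$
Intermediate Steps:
$d = 7$ ($d = 4 - -3 = 4 + 3 = 7$)
$V{\left(Y \right)} = -28 + 7 Y$ ($V{\left(Y \right)} = 7 \left(4 \left(-1\right) + Y\right) = 7 \left(-4 + Y\right) = -28 + 7 Y$)
$H = - \frac{288}{43}$ ($H = 288 \left(- \frac{1}{43}\right) = - \frac{288}{43} \approx -6.6977$)
$V{\left(24 \right)} \left(y{\left(-6,-9 \right)} + H\right) = \left(-28 + 7 \cdot 24\right) \left(-9 - \frac{288}{43}\right) = \left(-28 + 168\right) \left(- \frac{675}{43}\right) = 140 \left(- \frac{675}{43}\right) = - \frac{94500}{43}$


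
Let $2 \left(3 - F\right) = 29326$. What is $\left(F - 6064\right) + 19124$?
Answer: $-1600$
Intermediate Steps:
$F = -14660$ ($F = 3 - 14663 = -14660$)
$\left(F - 6064\right) + 19124 = \left(-14660 - 6064\right) + 19124 = -20724 + 19124 = -1600$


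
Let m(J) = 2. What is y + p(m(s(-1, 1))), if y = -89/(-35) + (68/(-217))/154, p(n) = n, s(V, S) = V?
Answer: 379363/83545 ≈ 4.5408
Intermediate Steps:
y = 212273/83545 (y = -89*(-1/35) + (68*(-1/217))*(1/154) = 89/35 - 68/217*1/154 = 89/35 - 34/16709 = 212273/83545 ≈ 2.5408)
y + p(m(s(-1, 1))) = 212273/83545 + 2 = 379363/83545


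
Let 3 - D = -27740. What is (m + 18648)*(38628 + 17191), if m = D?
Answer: 2589499229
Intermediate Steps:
D = 27743 (D = 3 - 1*(-27740) = 3 + 27740 = 27743)
m = 27743
(m + 18648)*(38628 + 17191) = (27743 + 18648)*(38628 + 17191) = 46391*55819 = 2589499229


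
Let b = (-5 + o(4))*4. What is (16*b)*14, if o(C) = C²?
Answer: 9856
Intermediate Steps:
b = 44 (b = (-5 + 4²)*4 = (-5 + 16)*4 = 11*4 = 44)
(16*b)*14 = (16*44)*14 = 704*14 = 9856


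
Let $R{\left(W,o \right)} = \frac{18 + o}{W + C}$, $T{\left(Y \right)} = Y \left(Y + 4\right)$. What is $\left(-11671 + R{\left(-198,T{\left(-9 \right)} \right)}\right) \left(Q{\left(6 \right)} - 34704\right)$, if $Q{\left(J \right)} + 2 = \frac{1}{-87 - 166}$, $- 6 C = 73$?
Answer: $\frac{129228839158071}{319033} \approx 4.0506 \cdot 10^{8}$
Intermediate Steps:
$C = - \frac{73}{6}$ ($C = \left(- \frac{1}{6}\right) 73 = - \frac{73}{6} \approx -12.167$)
$T{\left(Y \right)} = Y \left(4 + Y\right)$
$Q{\left(J \right)} = - \frac{507}{253}$ ($Q{\left(J \right)} = -2 + \frac{1}{-87 - 166} = -2 + \frac{1}{-253} = -2 - \frac{1}{253} = - \frac{507}{253}$)
$R{\left(W,o \right)} = \frac{18 + o}{- \frac{73}{6} + W}$ ($R{\left(W,o \right)} = \frac{18 + o}{W - \frac{73}{6}} = \frac{18 + o}{- \frac{73}{6} + W}$)
$\left(-11671 + R{\left(-198,T{\left(-9 \right)} \right)}\right) \left(Q{\left(6 \right)} - 34704\right) = \left(-11671 + \frac{6 \left(18 - 9 \left(4 - 9\right)\right)}{-73 + 6 \left(-198\right)}\right) \left(- \frac{507}{253} - 34704\right) = \left(-11671 + \frac{6 \left(18 - -45\right)}{-73 - 1188}\right) \left(- \frac{8780619}{253}\right) = \left(-11671 + \frac{6 \left(18 + 45\right)}{-1261}\right) \left(- \frac{8780619}{253}\right) = \left(-11671 + 6 \left(- \frac{1}{1261}\right) 63\right) \left(- \frac{8780619}{253}\right) = \left(-11671 - \frac{378}{1261}\right) \left(- \frac{8780619}{253}\right) = \left(- \frac{14717509}{1261}\right) \left(- \frac{8780619}{253}\right) = \frac{129228839158071}{319033}$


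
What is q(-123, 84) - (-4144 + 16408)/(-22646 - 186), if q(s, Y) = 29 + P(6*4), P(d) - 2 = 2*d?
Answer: 226999/2854 ≈ 79.537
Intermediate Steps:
P(d) = 2 + 2*d
q(s, Y) = 79 (q(s, Y) = 29 + (2 + 2*(6*4)) = 29 + (2 + 2*24) = 29 + (2 + 48) = 29 + 50 = 79)
q(-123, 84) - (-4144 + 16408)/(-22646 - 186) = 79 - (-4144 + 16408)/(-22646 - 186) = 79 - 12264/(-22832) = 79 - 12264*(-1)/22832 = 79 - 1*(-1533/2854) = 79 + 1533/2854 = 226999/2854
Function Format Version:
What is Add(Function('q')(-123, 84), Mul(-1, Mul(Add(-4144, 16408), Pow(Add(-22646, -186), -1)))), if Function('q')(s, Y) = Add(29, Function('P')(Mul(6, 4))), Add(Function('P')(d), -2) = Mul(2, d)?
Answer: Rational(226999, 2854) ≈ 79.537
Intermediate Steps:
Function('P')(d) = Add(2, Mul(2, d))
Function('q')(s, Y) = 79 (Function('q')(s, Y) = Add(29, Add(2, Mul(2, Mul(6, 4)))) = Add(29, Add(2, Mul(2, 24))) = Add(29, Add(2, 48)) = Add(29, 50) = 79)
Add(Function('q')(-123, 84), Mul(-1, Mul(Add(-4144, 16408), Pow(Add(-22646, -186), -1)))) = Add(79, Mul(-1, Mul(Add(-4144, 16408), Pow(Add(-22646, -186), -1)))) = Add(79, Mul(-1, Mul(12264, Pow(-22832, -1)))) = Add(79, Mul(-1, Mul(12264, Rational(-1, 22832)))) = Add(79, Mul(-1, Rational(-1533, 2854))) = Add(79, Rational(1533, 2854)) = Rational(226999, 2854)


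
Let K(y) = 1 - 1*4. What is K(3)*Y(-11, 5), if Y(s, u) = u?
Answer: -15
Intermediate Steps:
K(y) = -3 (K(y) = 1 - 4 = -3)
K(3)*Y(-11, 5) = -3*5 = -15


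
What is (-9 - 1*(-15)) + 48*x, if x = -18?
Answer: -858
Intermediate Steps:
(-9 - 1*(-15)) + 48*x = (-9 - 1*(-15)) + 48*(-18) = (-9 + 15) - 864 = 6 - 864 = -858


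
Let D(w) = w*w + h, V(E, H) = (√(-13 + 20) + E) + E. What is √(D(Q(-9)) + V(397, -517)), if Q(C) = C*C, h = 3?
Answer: √(7358 + √7) ≈ 85.794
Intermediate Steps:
V(E, H) = √7 + 2*E (V(E, H) = (√7 + E) + E = (E + √7) + E = √7 + 2*E)
Q(C) = C²
D(w) = 3 + w² (D(w) = w*w + 3 = w² + 3 = 3 + w²)
√(D(Q(-9)) + V(397, -517)) = √((3 + ((-9)²)²) + (√7 + 2*397)) = √((3 + 81²) + (√7 + 794)) = √((3 + 6561) + (794 + √7)) = √(6564 + (794 + √7)) = √(7358 + √7)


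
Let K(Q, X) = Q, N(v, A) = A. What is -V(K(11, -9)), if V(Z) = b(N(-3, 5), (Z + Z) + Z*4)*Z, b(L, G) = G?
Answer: -726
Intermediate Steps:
V(Z) = 6*Z**2 (V(Z) = ((Z + Z) + Z*4)*Z = (2*Z + 4*Z)*Z = (6*Z)*Z = 6*Z**2)
-V(K(11, -9)) = -6*11**2 = -6*121 = -1*726 = -726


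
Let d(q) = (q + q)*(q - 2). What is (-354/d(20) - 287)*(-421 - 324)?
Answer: 5140351/24 ≈ 2.1418e+5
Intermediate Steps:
d(q) = 2*q*(-2 + q) (d(q) = (2*q)*(-2 + q) = 2*q*(-2 + q))
(-354/d(20) - 287)*(-421 - 324) = (-354*1/(40*(-2 + 20)) - 287)*(-421 - 324) = (-354/(2*20*18) - 287)*(-745) = (-354/720 - 287)*(-745) = (-354*1/720 - 287)*(-745) = (-59/120 - 287)*(-745) = -34499/120*(-745) = 5140351/24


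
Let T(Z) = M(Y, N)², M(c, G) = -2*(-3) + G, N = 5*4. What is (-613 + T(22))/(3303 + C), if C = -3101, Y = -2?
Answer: 63/202 ≈ 0.31188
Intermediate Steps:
N = 20
M(c, G) = 6 + G
T(Z) = 676 (T(Z) = (6 + 20)² = 26² = 676)
(-613 + T(22))/(3303 + C) = (-613 + 676)/(3303 - 3101) = 63/202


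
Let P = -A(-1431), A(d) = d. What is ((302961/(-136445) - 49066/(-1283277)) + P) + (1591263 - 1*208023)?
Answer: 242450982504694988/175096730265 ≈ 1.3847e+6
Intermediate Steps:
P = 1431 (P = -1*(-1431) = 1431)
((302961/(-136445) - 49066/(-1283277)) + P) + (1591263 - 1*208023) = ((302961/(-136445) - 49066/(-1283277)) + 1431) + (1591263 - 1*208023) = ((302961*(-1/136445) - 49066*(-1/1283277)) + 1431) + (1591263 - 208023) = ((-302961/136445 + 49066/1283277) + 1431) + 1383240 = (-382088072827/175096730265 + 1431) + 1383240 = 250181332936388/175096730265 + 1383240 = 242450982504694988/175096730265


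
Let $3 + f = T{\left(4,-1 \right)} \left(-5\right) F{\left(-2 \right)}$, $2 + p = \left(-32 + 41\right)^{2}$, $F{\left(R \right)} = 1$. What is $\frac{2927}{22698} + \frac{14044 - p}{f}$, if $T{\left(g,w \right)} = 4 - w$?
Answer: $- \frac{22635401}{45396} \approx -498.62$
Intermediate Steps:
$p = 79$ ($p = -2 + \left(-32 + 41\right)^{2} = -2 + 9^{2} = -2 + 81 = 79$)
$f = -28$ ($f = -3 + \left(4 - -1\right) \left(-5\right) 1 = -3 + \left(4 + 1\right) \left(-5\right) 1 = -3 + 5 \left(-5\right) 1 = -3 - 25 = -28$)
$\frac{2927}{22698} + \frac{14044 - p}{f} = \frac{2927}{22698} + \frac{14044 - 79}{-28} = 2927 \cdot \frac{1}{22698} + \left(14044 - 79\right) \left(- \frac{1}{28}\right) = \frac{2927}{22698} + 13965 \left(- \frac{1}{28}\right) = \frac{2927}{22698} - \frac{1995}{4} = - \frac{22635401}{45396}$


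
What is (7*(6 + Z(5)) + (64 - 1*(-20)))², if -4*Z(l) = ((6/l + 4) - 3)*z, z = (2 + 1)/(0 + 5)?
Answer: 152992161/10000 ≈ 15299.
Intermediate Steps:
z = ⅗ (z = 3/5 = 3*(⅕) = ⅗ ≈ 0.60000)
Z(l) = -3/20 - 9/(10*l) (Z(l) = -((6/l + 4) - 3)*3/(4*5) = -((4 + 6/l) - 3)*3/(4*5) = -(1 + 6/l)*3/(4*5) = -(⅗ + 18/(5*l))/4 = -3/20 - 9/(10*l))
(7*(6 + Z(5)) + (64 - 1*(-20)))² = (7*(6 + (3/20)*(-6 - 1*5)/5) + (64 - 1*(-20)))² = (7*(6 + (3/20)*(⅕)*(-6 - 5)) + (64 + 20))² = (7*(6 + (3/20)*(⅕)*(-11)) + 84)² = (7*(6 - 33/100) + 84)² = (7*(567/100) + 84)² = (3969/100 + 84)² = (12369/100)² = 152992161/10000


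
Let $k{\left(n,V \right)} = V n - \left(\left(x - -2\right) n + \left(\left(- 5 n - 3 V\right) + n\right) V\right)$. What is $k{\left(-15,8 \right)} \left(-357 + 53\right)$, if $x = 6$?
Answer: $87552$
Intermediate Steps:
$k{\left(n,V \right)} = - 8 n + V n - V \left(- 4 n - 3 V\right)$ ($k{\left(n,V \right)} = V n - \left(\left(6 - -2\right) n + \left(\left(- 5 n - 3 V\right) + n\right) V\right) = V n - \left(\left(6 + 2\right) n + \left(- 4 n - 3 V\right) V\right) = V n - \left(8 n + V \left(- 4 n - 3 V\right)\right) = - 8 n + V n - V \left(- 4 n - 3 V\right)$)
$k{\left(-15,8 \right)} \left(-357 + 53\right) = \left(\left(-8\right) \left(-15\right) + 3 \cdot 8^{2} + 5 \cdot 8 \left(-15\right)\right) \left(-357 + 53\right) = \left(120 + 3 \cdot 64 - 600\right) \left(-304\right) = \left(120 + 192 - 600\right) \left(-304\right) = \left(-288\right) \left(-304\right) = 87552$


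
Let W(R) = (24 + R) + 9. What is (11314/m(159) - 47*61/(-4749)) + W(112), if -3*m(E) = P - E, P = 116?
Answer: 190923854/204207 ≈ 934.95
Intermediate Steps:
W(R) = 33 + R
m(E) = -116/3 + E/3 (m(E) = -(116 - E)/3 = -116/3 + E/3)
(11314/m(159) - 47*61/(-4749)) + W(112) = (11314/(-116/3 + (⅓)*159) - 47*61/(-4749)) + (33 + 112) = (11314/(-116/3 + 53) - 2867*(-1/4749)) + 145 = (11314/(43/3) + 2867/4749) + 145 = (11314*(3/43) + 2867/4749) + 145 = (33942/43 + 2867/4749) + 145 = 161313839/204207 + 145 = 190923854/204207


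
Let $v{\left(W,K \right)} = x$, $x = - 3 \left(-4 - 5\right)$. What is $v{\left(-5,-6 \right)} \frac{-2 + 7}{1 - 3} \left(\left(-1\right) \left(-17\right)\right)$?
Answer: $- \frac{2295}{2} \approx -1147.5$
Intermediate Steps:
$x = 27$ ($x = \left(-3\right) \left(-9\right) = 27$)
$v{\left(W,K \right)} = 27$
$v{\left(-5,-6 \right)} \frac{-2 + 7}{1 - 3} \left(\left(-1\right) \left(-17\right)\right) = 27 \frac{-2 + 7}{1 - 3} \left(\left(-1\right) \left(-17\right)\right) = 27 \frac{5}{-2} \cdot 17 = 27 \cdot 5 \left(- \frac{1}{2}\right) 17 = 27 \left(- \frac{5}{2}\right) 17 = \left(- \frac{135}{2}\right) 17 = - \frac{2295}{2}$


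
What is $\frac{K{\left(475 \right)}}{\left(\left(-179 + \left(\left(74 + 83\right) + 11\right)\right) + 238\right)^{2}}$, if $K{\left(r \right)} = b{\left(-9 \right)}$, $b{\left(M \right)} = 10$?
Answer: $\frac{10}{51529} \approx 0.00019407$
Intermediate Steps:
$K{\left(r \right)} = 10$
$\frac{K{\left(475 \right)}}{\left(\left(-179 + \left(\left(74 + 83\right) + 11\right)\right) + 238\right)^{2}} = \frac{10}{\left(\left(-179 + \left(\left(74 + 83\right) + 11\right)\right) + 238\right)^{2}} = \frac{10}{\left(\left(-179 + \left(157 + 11\right)\right) + 238\right)^{2}} = \frac{10}{\left(\left(-179 + 168\right) + 238\right)^{2}} = \frac{10}{\left(-11 + 238\right)^{2}} = \frac{10}{227^{2}} = \frac{10}{51529}$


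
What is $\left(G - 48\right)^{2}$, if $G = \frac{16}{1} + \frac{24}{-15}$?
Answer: $\frac{28224}{25} \approx 1129.0$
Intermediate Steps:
$G = \frac{72}{5}$ ($G = 16 \cdot 1 + 24 \left(- \frac{1}{15}\right) = 16 - \frac{8}{5} = \frac{72}{5} \approx 14.4$)
$\left(G - 48\right)^{2} = \left(\frac{72}{5} - 48\right)^{2} = \left(- \frac{168}{5}\right)^{2} = \frac{28224}{25}$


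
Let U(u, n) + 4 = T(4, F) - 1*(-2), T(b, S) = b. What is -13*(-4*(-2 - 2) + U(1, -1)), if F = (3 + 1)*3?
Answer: -234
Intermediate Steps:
F = 12 (F = 4*3 = 12)
U(u, n) = 2 (U(u, n) = -4 + (4 - 1*(-2)) = -4 + (4 + 2) = -4 + 6 = 2)
-13*(-4*(-2 - 2) + U(1, -1)) = -13*(-4*(-2 - 2) + 2) = -13*(-4*(-4) + 2) = -13*(16 + 2) = -13*18 = -234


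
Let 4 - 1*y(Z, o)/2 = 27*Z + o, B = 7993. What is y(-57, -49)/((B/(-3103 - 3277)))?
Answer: -20313920/7993 ≈ -2541.5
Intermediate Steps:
y(Z, o) = 8 - 54*Z - 2*o (y(Z, o) = 8 - 2*(27*Z + o) = 8 - 2*(o + 27*Z) = 8 + (-54*Z - 2*o) = 8 - 54*Z - 2*o)
y(-57, -49)/((B/(-3103 - 3277))) = (8 - 54*(-57) - 2*(-49))/((7993/(-3103 - 3277))) = (8 + 3078 + 98)/((7993/(-6380))) = 3184/((7993*(-1/6380))) = 3184/(-7993/6380) = 3184*(-6380/7993) = -20313920/7993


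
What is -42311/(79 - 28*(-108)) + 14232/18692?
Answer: -6437201/500011 ≈ -12.874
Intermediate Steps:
-42311/(79 - 28*(-108)) + 14232/18692 = -42311/(79 + 3024) + 14232*(1/18692) = -42311/3103 + 3558/4673 = -42311*1/3103 + 3558/4673 = -1459/107 + 3558/4673 = -6437201/500011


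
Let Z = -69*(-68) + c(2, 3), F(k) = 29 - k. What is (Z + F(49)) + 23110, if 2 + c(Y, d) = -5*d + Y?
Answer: 27767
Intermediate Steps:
c(Y, d) = -2 + Y - 5*d (c(Y, d) = -2 + (-5*d + Y) = -2 + (Y - 5*d) = -2 + Y - 5*d)
Z = 4677 (Z = -69*(-68) + (-2 + 2 - 5*3) = 4692 + (-2 + 2 - 15) = 4692 - 15 = 4677)
(Z + F(49)) + 23110 = (4677 + (29 - 1*49)) + 23110 = (4677 + (29 - 49)) + 23110 = (4677 - 20) + 23110 = 4657 + 23110 = 27767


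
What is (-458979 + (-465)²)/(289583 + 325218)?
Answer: -242754/614801 ≈ -0.39485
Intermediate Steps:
(-458979 + (-465)²)/(289583 + 325218) = (-458979 + 216225)/614801 = -242754*1/614801 = -242754/614801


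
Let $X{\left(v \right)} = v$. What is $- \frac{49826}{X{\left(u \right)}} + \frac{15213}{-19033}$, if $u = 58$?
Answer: $- \frac{474610306}{551957} \approx -859.87$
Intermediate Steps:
$- \frac{49826}{X{\left(u \right)}} + \frac{15213}{-19033} = - \frac{49826}{58} + \frac{15213}{-19033} = \left(-49826\right) \frac{1}{58} + 15213 \left(- \frac{1}{19033}\right) = - \frac{24913}{29} - \frac{15213}{19033} = - \frac{474610306}{551957}$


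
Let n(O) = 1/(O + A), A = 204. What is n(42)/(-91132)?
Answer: -1/22418472 ≈ -4.4606e-8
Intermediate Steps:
n(O) = 1/(204 + O) (n(O) = 1/(O + 204) = 1/(204 + O))
n(42)/(-91132) = 1/((204 + 42)*(-91132)) = -1/91132/246 = (1/246)*(-1/91132) = -1/22418472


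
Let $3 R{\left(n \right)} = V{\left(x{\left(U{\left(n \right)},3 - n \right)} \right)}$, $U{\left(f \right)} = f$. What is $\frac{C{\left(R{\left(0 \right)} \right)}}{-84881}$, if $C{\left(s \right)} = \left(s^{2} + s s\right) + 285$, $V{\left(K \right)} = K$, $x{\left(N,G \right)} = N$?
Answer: $- \frac{285}{84881} \approx -0.0033576$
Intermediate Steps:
$R{\left(n \right)} = \frac{n}{3}$
$C{\left(s \right)} = 285 + 2 s^{2}$ ($C{\left(s \right)} = \left(s^{2} + s^{2}\right) + 285 = 2 s^{2} + 285 = 285 + 2 s^{2}$)
$\frac{C{\left(R{\left(0 \right)} \right)}}{-84881} = \frac{285 + 2 \left(\frac{1}{3} \cdot 0\right)^{2}}{-84881} = \left(285 + 2 \cdot 0^{2}\right) \left(- \frac{1}{84881}\right) = \left(285 + 2 \cdot 0\right) \left(- \frac{1}{84881}\right) = \left(285 + 0\right) \left(- \frac{1}{84881}\right) = 285 \left(- \frac{1}{84881}\right) = - \frac{285}{84881}$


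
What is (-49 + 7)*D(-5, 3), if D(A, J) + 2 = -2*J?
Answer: 336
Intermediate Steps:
D(A, J) = -2 - 2*J
(-49 + 7)*D(-5, 3) = (-49 + 7)*(-2 - 2*3) = -42*(-2 - 6) = -42*(-8) = 336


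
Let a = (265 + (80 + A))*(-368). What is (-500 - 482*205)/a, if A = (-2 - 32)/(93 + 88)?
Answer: 8987555/11483624 ≈ 0.78264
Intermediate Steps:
A = -34/181 ≈ -0.18785
a = -22967248/181 (a = (265 + (80 - 34/181))*(-368) = (265 + 14446/181)*(-368) = (62411/181)*(-368) = -22967248/181 ≈ -1.2689e+5)
(-500 - 482*205)/a = (-500 - 482*205)/(-22967248/181) = (-500 - 98810)*(-181/22967248) = -99310*(-181/22967248) = 8987555/11483624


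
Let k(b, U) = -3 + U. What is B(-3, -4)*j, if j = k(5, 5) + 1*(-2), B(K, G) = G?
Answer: 0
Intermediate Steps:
j = 0 (j = (-3 + 5) + 1*(-2) = 2 - 2 = 0)
B(-3, -4)*j = -4*0 = 0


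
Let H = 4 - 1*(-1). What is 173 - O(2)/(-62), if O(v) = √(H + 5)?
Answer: 173 + √10/62 ≈ 173.05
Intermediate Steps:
H = 5 (H = 4 + 1 = 5)
O(v) = √10 (O(v) = √(5 + 5) = √10)
173 - O(2)/(-62) = 173 - √10/(-62) = 173 - √10*(-1)/62 = 173 - (-1)*√10/62 = 173 + √10/62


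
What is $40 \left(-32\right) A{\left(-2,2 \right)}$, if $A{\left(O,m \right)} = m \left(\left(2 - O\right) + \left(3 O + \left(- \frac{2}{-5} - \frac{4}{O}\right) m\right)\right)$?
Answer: $-7168$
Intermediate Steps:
$A{\left(O,m \right)} = m \left(2 + 2 O + m \left(\frac{2}{5} - \frac{4}{O}\right)\right)$ ($A{\left(O,m \right)} = m \left(\left(2 - O\right) + \left(3 O + \left(\left(-2\right) \left(- \frac{1}{5}\right) - \frac{4}{O}\right) m\right)\right) = m \left(\left(2 - O\right) + \left(3 O + \left(\frac{2}{5} - \frac{4}{O}\right) m\right)\right) = m \left(\left(2 - O\right) + \left(3 O + m \left(\frac{2}{5} - \frac{4}{O}\right)\right)\right) = m \left(2 + 2 O + m \left(\frac{2}{5} - \frac{4}{O}\right)\right)$)
$40 \left(-32\right) A{\left(-2,2 \right)} = 40 \left(-32\right) \frac{2}{5} \cdot 2 \frac{1}{-2} \left(\left(-10\right) 2 - 2 \left(5 + 2 + 5 \left(-2\right)\right)\right) = - 1280 \cdot \frac{2}{5} \cdot 2 \left(- \frac{1}{2}\right) \left(-20 - 2 \left(5 + 2 - 10\right)\right) = - 1280 \cdot \frac{2}{5} \cdot 2 \left(- \frac{1}{2}\right) \left(-20 - -6\right) = - 1280 \cdot \frac{2}{5} \cdot 2 \left(- \frac{1}{2}\right) \left(-20 + 6\right) = - 1280 \cdot \frac{2}{5} \cdot 2 \left(- \frac{1}{2}\right) \left(-14\right) = \left(-1280\right) \frac{28}{5} = -7168$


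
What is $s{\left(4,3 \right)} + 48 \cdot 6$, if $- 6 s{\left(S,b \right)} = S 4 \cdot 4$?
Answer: $\frac{832}{3} \approx 277.33$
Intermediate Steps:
$s{\left(S,b \right)} = - \frac{8 S}{3}$ ($s{\left(S,b \right)} = - \frac{S 4 \cdot 4}{6} = - \frac{4 S 4}{6} = - \frac{16 S}{6} = - \frac{8 S}{3}$)
$s{\left(4,3 \right)} + 48 \cdot 6 = \left(- \frac{8}{3}\right) 4 + 48 \cdot 6 = - \frac{32}{3} + 288 = \frac{832}{3}$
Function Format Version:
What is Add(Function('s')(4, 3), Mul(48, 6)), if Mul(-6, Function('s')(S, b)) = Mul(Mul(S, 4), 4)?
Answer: Rational(832, 3) ≈ 277.33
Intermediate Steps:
Function('s')(S, b) = Mul(Rational(-8, 3), S) (Function('s')(S, b) = Mul(Rational(-1, 6), Mul(Mul(S, 4), 4)) = Mul(Rational(-1, 6), Mul(Mul(4, S), 4)) = Mul(Rational(-1, 6), Mul(16, S)) = Mul(Rational(-8, 3), S))
Add(Function('s')(4, 3), Mul(48, 6)) = Add(Mul(Rational(-8, 3), 4), Mul(48, 6)) = Add(Rational(-32, 3), 288) = Rational(832, 3)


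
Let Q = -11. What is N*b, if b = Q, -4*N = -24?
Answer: -66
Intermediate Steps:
N = 6 (N = -¼*(-24) = 6)
b = -11
N*b = 6*(-11) = -66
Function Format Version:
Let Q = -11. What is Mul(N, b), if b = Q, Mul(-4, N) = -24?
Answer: -66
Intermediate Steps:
N = 6 (N = Mul(Rational(-1, 4), -24) = 6)
b = -11
Mul(N, b) = Mul(6, -11) = -66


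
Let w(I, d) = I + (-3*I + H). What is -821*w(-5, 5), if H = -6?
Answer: -3284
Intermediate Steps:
w(I, d) = -6 - 2*I (w(I, d) = I + (-3*I - 6) = I + (-6 - 3*I) = -6 - 2*I)
-821*w(-5, 5) = -821*(-6 - 2*(-5)) = -821*(-6 + 10) = -821*4 = -3284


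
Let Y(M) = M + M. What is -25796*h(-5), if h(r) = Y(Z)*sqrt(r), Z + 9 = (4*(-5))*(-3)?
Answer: -2631192*I*sqrt(5) ≈ -5.8835e+6*I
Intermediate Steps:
Z = 51 (Z = -9 + (4*(-5))*(-3) = -9 - 20*(-3) = -9 + 60 = 51)
Y(M) = 2*M
h(r) = 102*sqrt(r) (h(r) = (2*51)*sqrt(r) = 102*sqrt(r))
-25796*h(-5) = -2631192*sqrt(-5) = -2631192*I*sqrt(5)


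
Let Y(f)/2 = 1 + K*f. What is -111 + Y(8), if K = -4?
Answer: -173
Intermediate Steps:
Y(f) = 2 - 8*f (Y(f) = 2*(1 - 4*f) = 2 - 8*f)
-111 + Y(8) = -111 + (2 - 8*8) = -111 + (2 - 64) = -111 - 62 = -173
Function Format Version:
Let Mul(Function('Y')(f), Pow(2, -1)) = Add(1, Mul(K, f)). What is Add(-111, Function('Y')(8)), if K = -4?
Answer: -173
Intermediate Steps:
Function('Y')(f) = Add(2, Mul(-8, f)) (Function('Y')(f) = Mul(2, Add(1, Mul(-4, f))) = Add(2, Mul(-8, f)))
Add(-111, Function('Y')(8)) = Add(-111, Add(2, Mul(-8, 8))) = Add(-111, Add(2, -64)) = Add(-111, -62) = -173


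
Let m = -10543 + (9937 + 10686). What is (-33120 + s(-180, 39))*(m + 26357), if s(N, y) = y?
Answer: -1205372397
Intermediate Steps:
m = 10080 (m = -10543 + 20623 = 10080)
(-33120 + s(-180, 39))*(m + 26357) = (-33120 + 39)*(10080 + 26357) = -33081*36437 = -1205372397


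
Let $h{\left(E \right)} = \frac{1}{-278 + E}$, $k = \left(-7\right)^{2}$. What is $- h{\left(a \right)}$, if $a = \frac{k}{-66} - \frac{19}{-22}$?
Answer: $\frac{33}{9170} \approx 0.0035987$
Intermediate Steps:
$k = 49$
$a = \frac{4}{33}$ ($a = \frac{49}{-66} - \frac{19}{-22} = 49 \left(- \frac{1}{66}\right) - - \frac{19}{22} = - \frac{49}{66} + \frac{19}{22} = \frac{4}{33} \approx 0.12121$)
$- h{\left(a \right)} = - \frac{1}{-278 + \frac{4}{33}} = - \frac{1}{- \frac{9170}{33}} = \left(-1\right) \left(- \frac{33}{9170}\right) = \frac{33}{9170}$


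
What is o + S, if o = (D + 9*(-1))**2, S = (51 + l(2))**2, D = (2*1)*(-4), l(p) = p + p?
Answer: 3314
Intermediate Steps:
l(p) = 2*p
D = -8 (D = 2*(-4) = -8)
S = 3025 (S = (51 + 2*2)**2 = (51 + 4)**2 = 55**2 = 3025)
o = 289 (o = (-8 + 9*(-1))**2 = (-8 - 9)**2 = (-17)**2 = 289)
o + S = 289 + 3025 = 3314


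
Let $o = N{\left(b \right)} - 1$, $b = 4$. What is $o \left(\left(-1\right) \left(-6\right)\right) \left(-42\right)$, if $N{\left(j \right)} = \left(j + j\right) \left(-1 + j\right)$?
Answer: $-5796$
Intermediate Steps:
$N{\left(j \right)} = 2 j \left(-1 + j\right)$
$o = 23$ ($o = 2 \cdot 4 \left(-1 + 4\right) - 1 = 2 \cdot 4 \cdot 3 - 1 = 24 - 1 = 23$)
$o \left(\left(-1\right) \left(-6\right)\right) \left(-42\right) = 23 \left(\left(-1\right) \left(-6\right)\right) \left(-42\right) = 23 \cdot 6 \left(-42\right) = 138 \left(-42\right) = -5796$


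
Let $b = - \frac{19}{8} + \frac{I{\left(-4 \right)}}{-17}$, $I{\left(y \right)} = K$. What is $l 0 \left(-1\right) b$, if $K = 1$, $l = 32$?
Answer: $0$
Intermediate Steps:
$I{\left(y \right)} = 1$
$b = - \frac{331}{136}$ ($b = - \frac{19}{8} + 1 \frac{1}{-17} = \left(-19\right) \frac{1}{8} + 1 \left(- \frac{1}{17}\right) = - \frac{19}{8} - \frac{1}{17} = - \frac{331}{136} \approx -2.4338$)
$l 0 \left(-1\right) b = 32 \cdot 0 \left(-1\right) \left(- \frac{331}{136}\right) = 32 \cdot 0 \left(- \frac{331}{136}\right) = 0 \left(- \frac{331}{136}\right) = 0$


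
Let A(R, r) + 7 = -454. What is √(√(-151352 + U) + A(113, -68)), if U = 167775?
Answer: √(-461 + √16423) ≈ 18.244*I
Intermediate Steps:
A(R, r) = -461 (A(R, r) = -7 - 454 = -461)
√(√(-151352 + U) + A(113, -68)) = √(√(-151352 + 167775) - 461) = √(√16423 - 461) = √(-461 + √16423)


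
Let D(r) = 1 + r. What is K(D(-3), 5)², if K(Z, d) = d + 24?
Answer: 841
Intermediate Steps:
K(Z, d) = 24 + d
K(D(-3), 5)² = (24 + 5)² = 29² = 841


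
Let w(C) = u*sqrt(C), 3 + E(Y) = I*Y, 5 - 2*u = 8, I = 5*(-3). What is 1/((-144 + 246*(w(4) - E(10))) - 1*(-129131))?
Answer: 1/165887 ≈ 6.0282e-6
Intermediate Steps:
I = -15
u = -3/2 (u = 5/2 - 1/2*8 = 5/2 - 4 = -3/2 ≈ -1.5000)
E(Y) = -3 - 15*Y
w(C) = -3*sqrt(C)/2
1/((-144 + 246*(w(4) - E(10))) - 1*(-129131)) = 1/((-144 + 246*(-3*sqrt(4)/2 - (-3 - 15*10))) - 1*(-129131)) = 1/((-144 + 246*(-3/2*2 - (-3 - 150))) + 129131) = 1/((-144 + 246*(-3 - 1*(-153))) + 129131) = 1/((-144 + 246*(-3 + 153)) + 129131) = 1/((-144 + 246*150) + 129131) = 1/((-144 + 36900) + 129131) = 1/(36756 + 129131) = 1/165887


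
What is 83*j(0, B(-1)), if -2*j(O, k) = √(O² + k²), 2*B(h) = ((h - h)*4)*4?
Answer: 0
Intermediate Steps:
B(h) = 0 (B(h) = (((h - h)*4)*4)/2 = ((0*4)*4)/2 = (0*4)/2 = (½)*0 = 0)
j(O, k) = -√(O² + k²)/2
83*j(0, B(-1)) = 83*(-√(0² + 0²)/2) = 83*(-√(0 + 0)/2) = 83*(-√0/2) = 83*(-½*0) = 83*0 = 0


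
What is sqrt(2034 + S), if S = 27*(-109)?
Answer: 3*I*sqrt(101) ≈ 30.15*I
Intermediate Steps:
S = -2943
sqrt(2034 + S) = sqrt(2034 - 2943) = sqrt(-909) = 3*I*sqrt(101)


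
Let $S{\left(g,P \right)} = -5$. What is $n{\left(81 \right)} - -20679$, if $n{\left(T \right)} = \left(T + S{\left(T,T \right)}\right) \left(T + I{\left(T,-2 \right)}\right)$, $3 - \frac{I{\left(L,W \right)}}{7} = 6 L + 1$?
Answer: $-230653$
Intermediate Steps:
$I{\left(L,W \right)} = 14 - 42 L$ ($I{\left(L,W \right)} = 21 - 7 \left(6 L + 1\right) = 21 - 7 \left(1 + 6 L\right) = 21 - \left(7 + 42 L\right) = 14 - 42 L$)
$n{\left(T \right)} = \left(-5 + T\right) \left(14 - 41 T\right)$ ($n{\left(T \right)} = \left(T - 5\right) \left(T - \left(-14 + 42 T\right)\right) = \left(-5 + T\right) \left(14 - 41 T\right)$)
$n{\left(81 \right)} - -20679 = \left(-70 - 41 \cdot 81^{2} + 219 \cdot 81\right) - -20679 = \left(-70 - 269001 + 17739\right) + 20679 = -251332 + 20679 = -230653$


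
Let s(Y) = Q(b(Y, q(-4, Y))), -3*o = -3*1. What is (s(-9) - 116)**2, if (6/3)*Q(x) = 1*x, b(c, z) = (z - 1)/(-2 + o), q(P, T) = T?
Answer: 12321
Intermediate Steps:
o = 1 (o = -(-1) = -1/3*(-3) = 1)
b(c, z) = 1 - z (b(c, z) = (z - 1)/(-2 + 1) = (-1 + z)/(-1) = (-1 + z)*(-1) = 1 - z)
Q(x) = x/2 (Q(x) = (1*x)/2 = x/2)
s(Y) = 1/2 - Y/2 (s(Y) = (1 - Y)/2 = 1/2 - Y/2)
(s(-9) - 116)**2 = ((1/2 - 1/2*(-9)) - 116)**2 = ((1/2 + 9/2) - 116)**2 = (5 - 116)**2 = (-111)**2 = 12321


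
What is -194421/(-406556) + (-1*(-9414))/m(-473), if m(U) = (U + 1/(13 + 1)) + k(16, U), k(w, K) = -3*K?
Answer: 18719186907/1794944740 ≈ 10.429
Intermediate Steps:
m(U) = 1/14 - 2*U (m(U) = (U + 1/(13 + 1)) - 3*U = (U + 1/14) - 3*U = (1/14 + U) - 3*U = 1/14 - 2*U)
-194421/(-406556) + (-1*(-9414))/m(-473) = -194421/(-406556) + (-1*(-9414))/(1/14 - 2*(-473)) = -194421*(-1/406556) + 9414/(1/14 + 946) = 194421/406556 + 9414/(13245/14) = 194421/406556 + 9414*(14/13245) = 194421/406556 + 43932/4415 = 18719186907/1794944740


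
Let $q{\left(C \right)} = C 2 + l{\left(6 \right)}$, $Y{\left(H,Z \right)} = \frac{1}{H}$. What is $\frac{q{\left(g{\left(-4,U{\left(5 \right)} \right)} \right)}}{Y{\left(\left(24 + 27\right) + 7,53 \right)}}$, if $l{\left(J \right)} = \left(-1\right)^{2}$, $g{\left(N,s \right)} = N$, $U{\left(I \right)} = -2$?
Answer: $-406$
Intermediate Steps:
$l{\left(J \right)} = 1$
$q{\left(C \right)} = 1 + 2 C$ ($q{\left(C \right)} = C 2 + 1 = 2 C + 1 = 1 + 2 C$)
$\frac{q{\left(g{\left(-4,U{\left(5 \right)} \right)} \right)}}{Y{\left(\left(24 + 27\right) + 7,53 \right)}} = \frac{1 + 2 \left(-4\right)}{\frac{1}{\left(24 + 27\right) + 7}} = \frac{1 - 8}{\frac{1}{51 + 7}} = - \frac{7}{\frac{1}{58}} = - 7 \frac{1}{\frac{1}{58}} = \left(-7\right) 58 = -406$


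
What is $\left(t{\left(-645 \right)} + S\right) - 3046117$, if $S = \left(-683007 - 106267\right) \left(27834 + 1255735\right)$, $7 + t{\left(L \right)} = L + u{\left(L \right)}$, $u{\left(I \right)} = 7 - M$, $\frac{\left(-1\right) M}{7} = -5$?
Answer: $-1013090685703$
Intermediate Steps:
$M = 35$ ($M = \left(-7\right) \left(-5\right) = 35$)
$u{\left(I \right)} = -28$ ($u{\left(I \right)} = 7 - 35 = -28$)
$t{\left(L \right)} = -35 + L$ ($t{\left(L \right)} = -7 + \left(L - 28\right) = -7 + \left(-28 + L\right) = -35 + L$)
$S = -1013087638906$ ($S = \left(-789274\right) 1283569 = -1013087638906$)
$\left(t{\left(-645 \right)} + S\right) - 3046117 = \left(\left(-35 - 645\right) - 1013087638906\right) - 3046117 = \left(-680 - 1013087638906\right) - 3046117 = -1013087639586 - 3046117 = -1013090685703$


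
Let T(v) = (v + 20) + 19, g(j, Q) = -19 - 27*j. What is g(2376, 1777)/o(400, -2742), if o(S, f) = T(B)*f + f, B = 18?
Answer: 64171/159036 ≈ 0.40350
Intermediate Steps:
T(v) = 39 + v (T(v) = (20 + v) + 19 = 39 + v)
o(S, f) = 58*f (o(S, f) = (39 + 18)*f + f = 57*f + f = 58*f)
g(2376, 1777)/o(400, -2742) = (-19 - 27*2376)/((58*(-2742))) = (-19 - 64152)/(-159036) = -64171*(-1/159036) = 64171/159036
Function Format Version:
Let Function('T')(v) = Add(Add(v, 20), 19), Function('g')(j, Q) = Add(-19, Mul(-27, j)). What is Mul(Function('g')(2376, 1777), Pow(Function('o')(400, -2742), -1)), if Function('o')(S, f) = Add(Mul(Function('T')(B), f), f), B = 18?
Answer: Rational(64171, 159036) ≈ 0.40350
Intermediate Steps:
Function('T')(v) = Add(39, v) (Function('T')(v) = Add(Add(20, v), 19) = Add(39, v))
Function('o')(S, f) = Mul(58, f) (Function('o')(S, f) = Add(Mul(Add(39, 18), f), f) = Add(Mul(57, f), f) = Mul(58, f))
Mul(Function('g')(2376, 1777), Pow(Function('o')(400, -2742), -1)) = Mul(Add(-19, Mul(-27, 2376)), Pow(Mul(58, -2742), -1)) = Mul(Add(-19, -64152), Pow(-159036, -1)) = Mul(-64171, Rational(-1, 159036)) = Rational(64171, 159036)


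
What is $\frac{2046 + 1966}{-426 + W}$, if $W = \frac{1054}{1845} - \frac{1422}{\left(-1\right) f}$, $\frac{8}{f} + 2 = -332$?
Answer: $- \frac{14804280}{220639597} \approx -0.067097$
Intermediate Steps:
$f = - \frac{4}{167}$ ($f = \frac{8}{-2 - 332} = \frac{8}{-334} = 8 \left(- \frac{1}{334}\right) = - \frac{4}{167} \approx -0.023952$)
$W = - \frac{219067657}{3690}$ ($W = \frac{1054}{1845} - \frac{1422}{\left(-1\right) \left(- \frac{4}{167}\right)} = 1054 \cdot \frac{1}{1845} - \frac{1422}{\frac{4}{167}} = \frac{1054}{1845} - \frac{118737}{2} = - \frac{219067657}{3690} \approx -59368.0$)
$\frac{2046 + 1966}{-426 + W} = \frac{2046 + 1966}{-426 - \frac{219067657}{3690}} = \frac{4012}{- \frac{220639597}{3690}} = 4012 \left(- \frac{3690}{220639597}\right) = - \frac{14804280}{220639597}$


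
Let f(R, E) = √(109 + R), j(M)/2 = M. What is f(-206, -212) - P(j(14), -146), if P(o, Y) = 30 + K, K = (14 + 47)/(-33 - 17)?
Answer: -1439/50 + I*√97 ≈ -28.78 + 9.8489*I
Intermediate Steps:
K = -61/50 (K = 61/(-50) = 61*(-1/50) = -61/50 ≈ -1.2200)
j(M) = 2*M
P(o, Y) = 1439/50 (P(o, Y) = 30 - 61/50 = 1439/50)
f(-206, -212) - P(j(14), -146) = √(109 - 206) - 1*1439/50 = √(-97) - 1439/50 = I*√97 - 1439/50 = -1439/50 + I*√97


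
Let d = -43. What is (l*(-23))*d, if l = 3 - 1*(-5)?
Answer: 7912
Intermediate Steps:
l = 8 (l = 3 + 5 = 8)
(l*(-23))*d = (8*(-23))*(-43) = -184*(-43) = 7912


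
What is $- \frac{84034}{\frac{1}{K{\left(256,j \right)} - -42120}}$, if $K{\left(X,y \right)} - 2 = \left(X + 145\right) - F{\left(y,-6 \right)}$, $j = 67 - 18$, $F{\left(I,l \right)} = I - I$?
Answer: $-3573377782$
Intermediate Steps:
$F{\left(I,l \right)} = 0$
$j = 49$ ($j = 67 - 18 = 49$)
$K{\left(X,y \right)} = 147 + X$ ($K{\left(X,y \right)} = 2 + \left(\left(X + 145\right) - 0\right) = 2 + \left(\left(145 + X\right) + 0\right) = 2 + \left(145 + X\right) = 147 + X$)
$- \frac{84034}{\frac{1}{K{\left(256,j \right)} - -42120}} = - \frac{84034}{\frac{1}{\left(147 + 256\right) - -42120}} = - \frac{84034}{\frac{1}{403 + 42120}} = - \frac{84034}{\frac{1}{42523}} = - 84034 \frac{1}{\frac{1}{42523}} = \left(-84034\right) 42523 = -3573377782$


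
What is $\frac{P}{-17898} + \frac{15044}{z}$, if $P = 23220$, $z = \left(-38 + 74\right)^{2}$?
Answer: $\frac{9965183}{966492} \approx 10.311$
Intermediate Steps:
$z = 1296$ ($z = 36^{2} = 1296$)
$\frac{P}{-17898} + \frac{15044}{z} = \frac{23220}{-17898} + \frac{15044}{1296} = 23220 \left(- \frac{1}{17898}\right) + 15044 \cdot \frac{1}{1296} = - \frac{3870}{2983} + \frac{3761}{324} = \frac{9965183}{966492}$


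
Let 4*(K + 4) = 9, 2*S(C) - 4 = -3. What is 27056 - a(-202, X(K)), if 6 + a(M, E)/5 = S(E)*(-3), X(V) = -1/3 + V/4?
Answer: 54187/2 ≈ 27094.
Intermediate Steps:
S(C) = 1/2 (S(C) = 2 + (1/2)*(-3) = 2 - 3/2 = 1/2)
K = -7/4 (K = -4 + (1/4)*9 = -4 + 9/4 = -7/4 ≈ -1.7500)
X(V) = -1/3 + V/4 (X(V) = -1*1/3 + V*(1/4) = -1/3 + V/4)
a(M, E) = -75/2 (a(M, E) = -30 + 5*((1/2)*(-3)) = -30 + 5*(-3/2) = -30 - 15/2 = -75/2)
27056 - a(-202, X(K)) = 27056 - 1*(-75/2) = 27056 + 75/2 = 54187/2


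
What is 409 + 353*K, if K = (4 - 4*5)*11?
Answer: -61719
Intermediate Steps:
K = -176 (K = (4 - 20)*11 = -16*11 = -176)
409 + 353*K = 409 + 353*(-176) = 409 - 62128 = -61719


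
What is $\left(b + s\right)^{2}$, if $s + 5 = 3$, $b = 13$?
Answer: $121$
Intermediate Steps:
$s = -2$ ($s = -5 + 3 = -2$)
$\left(b + s\right)^{2} = \left(13 - 2\right)^{2} = 11^{2} = 121$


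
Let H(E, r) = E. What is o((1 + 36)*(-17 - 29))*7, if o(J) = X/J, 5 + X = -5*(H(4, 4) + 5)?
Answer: 175/851 ≈ 0.20564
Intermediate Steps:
X = -50 (X = -5 - 5*(4 + 5) = -5 - 5*9 = -5 - 45 = -50)
o(J) = -50/J
o((1 + 36)*(-17 - 29))*7 = -50*1/((1 + 36)*(-17 - 29))*7 = -50/(37*(-46))*7 = -50/(-1702)*7 = -50*(-1/1702)*7 = (25/851)*7 = 175/851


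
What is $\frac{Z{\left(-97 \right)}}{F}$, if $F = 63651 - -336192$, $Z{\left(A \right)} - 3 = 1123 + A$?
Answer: $\frac{343}{133281} \approx 0.0025735$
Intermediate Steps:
$Z{\left(A \right)} = 1126 + A$ ($Z{\left(A \right)} = 3 + \left(1123 + A\right) = 1126 + A$)
$F = 399843$ ($F = 63651 + 336192 = 399843$)
$\frac{Z{\left(-97 \right)}}{F} = \frac{1126 - 97}{399843} = 1029 \cdot \frac{1}{399843} = \frac{343}{133281}$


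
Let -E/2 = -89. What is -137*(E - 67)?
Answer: -15207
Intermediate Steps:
E = 178 (E = -2*(-89) = 178)
-137*(E - 67) = -137*(178 - 67) = -137*111 = -15207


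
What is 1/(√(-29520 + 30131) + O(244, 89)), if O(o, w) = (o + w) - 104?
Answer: 229/51830 - √611/51830 ≈ 0.0039414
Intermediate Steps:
O(o, w) = -104 + o + w
1/(√(-29520 + 30131) + O(244, 89)) = 1/(√(-29520 + 30131) + (-104 + 244 + 89)) = 1/(√611 + 229) = 1/(229 + √611)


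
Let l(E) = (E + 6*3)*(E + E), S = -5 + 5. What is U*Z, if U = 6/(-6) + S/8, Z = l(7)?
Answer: -350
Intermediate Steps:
S = 0
l(E) = 2*E*(18 + E) (l(E) = (E + 18)*(2*E) = (18 + E)*(2*E) = 2*E*(18 + E))
Z = 350 (Z = 2*7*(18 + 7) = 2*7*25 = 350)
U = -1 (U = 6/(-6) + 0/8 = 6*(-1/6) + 0*(1/8) = -1 + 0 = -1)
U*Z = -1*350 = -350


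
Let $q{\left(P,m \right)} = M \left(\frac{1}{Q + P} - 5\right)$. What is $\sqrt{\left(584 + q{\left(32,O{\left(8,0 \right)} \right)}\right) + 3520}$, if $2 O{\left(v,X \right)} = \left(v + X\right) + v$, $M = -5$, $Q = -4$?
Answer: $\frac{\sqrt{809249}}{14} \approx 64.256$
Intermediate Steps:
$O{\left(v,X \right)} = v + \frac{X}{2}$ ($O{\left(v,X \right)} = \frac{\left(v + X\right) + v}{2} = \frac{\left(X + v\right) + v}{2} = \frac{X + 2 v}{2} = v + \frac{X}{2}$)
$q{\left(P,m \right)} = 25 - \frac{5}{-4 + P}$ ($q{\left(P,m \right)} = - 5 \left(\frac{1}{-4 + P} - 5\right) = - 5 \left(-5 + \frac{1}{-4 + P}\right) = 25 - \frac{5}{-4 + P}$)
$\sqrt{\left(584 + q{\left(32,O{\left(8,0 \right)} \right)}\right) + 3520} = \sqrt{\left(584 + \frac{5 \left(-21 + 5 \cdot 32\right)}{-4 + 32}\right) + 3520} = \sqrt{\left(584 + \frac{5 \left(-21 + 160\right)}{28}\right) + 3520} = \sqrt{\left(584 + 5 \cdot \frac{1}{28} \cdot 139\right) + 3520} = \sqrt{\left(584 + \frac{695}{28}\right) + 3520} = \sqrt{\frac{17047}{28} + 3520} = \sqrt{\frac{115607}{28}} = \frac{\sqrt{809249}}{14}$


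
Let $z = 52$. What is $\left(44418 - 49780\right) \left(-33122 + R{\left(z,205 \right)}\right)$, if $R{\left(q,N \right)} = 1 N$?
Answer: $176500954$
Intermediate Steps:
$R{\left(q,N \right)} = N$
$\left(44418 - 49780\right) \left(-33122 + R{\left(z,205 \right)}\right) = \left(44418 - 49780\right) \left(-33122 + 205\right) = \left(-5362\right) \left(-32917\right) = 176500954$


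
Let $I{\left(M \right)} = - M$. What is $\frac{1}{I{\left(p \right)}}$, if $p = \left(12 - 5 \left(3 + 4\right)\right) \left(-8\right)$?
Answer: $- \frac{1}{184} \approx -0.0054348$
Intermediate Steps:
$p = 184$ ($p = \left(12 - 35\right) \left(-8\right) = \left(-23\right) \left(-8\right) = 184$)
$\frac{1}{I{\left(p \right)}} = \frac{1}{\left(-1\right) 184} = \frac{1}{-184} = - \frac{1}{184}$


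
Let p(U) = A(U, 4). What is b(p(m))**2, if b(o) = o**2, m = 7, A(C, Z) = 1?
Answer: 1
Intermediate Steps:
p(U) = 1
b(p(m))**2 = (1**2)**2 = 1**2 = 1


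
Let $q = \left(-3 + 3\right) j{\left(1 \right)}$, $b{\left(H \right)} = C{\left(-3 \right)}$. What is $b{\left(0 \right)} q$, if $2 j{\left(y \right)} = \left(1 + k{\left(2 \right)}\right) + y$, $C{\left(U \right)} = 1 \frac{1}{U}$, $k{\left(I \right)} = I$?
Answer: $0$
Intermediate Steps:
$C{\left(U \right)} = \frac{1}{U}$
$j{\left(y \right)} = \frac{3}{2} + \frac{y}{2}$ ($j{\left(y \right)} = \frac{\left(1 + 2\right) + y}{2} = \frac{3 + y}{2} = \frac{3}{2} + \frac{y}{2}$)
$b{\left(H \right)} = - \frac{1}{3}$ ($b{\left(H \right)} = \frac{1}{-3} = - \frac{1}{3}$)
$q = 0$ ($q = \left(-3 + 3\right) \left(\frac{3}{2} + \frac{1}{2} \cdot 1\right) = 0 \left(\frac{3}{2} + \frac{1}{2}\right) = 0 \cdot 2 = 0$)
$b{\left(0 \right)} q = \left(- \frac{1}{3}\right) 0 = 0$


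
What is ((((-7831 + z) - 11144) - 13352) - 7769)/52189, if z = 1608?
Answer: -38488/52189 ≈ -0.73747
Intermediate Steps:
((((-7831 + z) - 11144) - 13352) - 7769)/52189 = ((((-7831 + 1608) - 11144) - 13352) - 7769)/52189 = (((-6223 - 11144) - 13352) - 7769)*(1/52189) = ((-17367 - 13352) - 7769)*(1/52189) = (-30719 - 7769)*(1/52189) = -38488*1/52189 = -38488/52189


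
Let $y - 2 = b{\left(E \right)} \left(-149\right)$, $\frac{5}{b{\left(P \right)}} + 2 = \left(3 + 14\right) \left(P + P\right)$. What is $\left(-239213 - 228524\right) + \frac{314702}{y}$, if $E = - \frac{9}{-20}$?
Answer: $- \frac{1701038987}{3592} \approx -4.7356 \cdot 10^{5}$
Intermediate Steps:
$E = \frac{9}{20}$ ($E = \left(-9\right) \left(- \frac{1}{20}\right) = \frac{9}{20} \approx 0.45$)
$b{\left(P \right)} = \frac{5}{-2 + 34 P}$ ($b{\left(P \right)} = \frac{5}{-2 + \left(3 + 14\right) \left(P + P\right)} = \frac{5}{-2 + 17 \cdot 2 P} = \frac{5}{-2 + 34 P}$)
$y = - \frac{7184}{133}$ ($y = 2 + \frac{5}{2 \left(-1 + 17 \cdot \frac{9}{20}\right)} \left(-149\right) = 2 + \frac{5}{2 \left(-1 + \frac{153}{20}\right)} \left(-149\right) = 2 + \frac{5}{2 \cdot \frac{133}{20}} \left(-149\right) = 2 + \frac{5}{2} \cdot \frac{20}{133} \left(-149\right) = 2 + \frac{50}{133} \left(-149\right) = 2 - \frac{7450}{133} = - \frac{7184}{133} \approx -54.015$)
$\left(-239213 - 228524\right) + \frac{314702}{y} = \left(-239213 - 228524\right) + \frac{314702}{- \frac{7184}{133}} = -467737 + 314702 \left(- \frac{133}{7184}\right) = -467737 - \frac{20927683}{3592} = - \frac{1701038987}{3592}$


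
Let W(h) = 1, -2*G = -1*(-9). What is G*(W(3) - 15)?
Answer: 63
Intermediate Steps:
G = -9/2 (G = -(-1)*(-9)/2 = -½*9 = -9/2 ≈ -4.5000)
G*(W(3) - 15) = -9*(1 - 15)/2 = -9/2*(-14) = 63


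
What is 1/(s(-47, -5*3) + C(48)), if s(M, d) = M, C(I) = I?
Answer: 1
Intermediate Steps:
1/(s(-47, -5*3) + C(48)) = 1/(-47 + 48) = 1/1 = 1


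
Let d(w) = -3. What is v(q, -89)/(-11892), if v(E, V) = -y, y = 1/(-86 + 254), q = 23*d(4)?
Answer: 1/1997856 ≈ 5.0054e-7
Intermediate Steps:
q = -69 (q = 23*(-3) = -69)
y = 1/168 ≈ 0.0059524
v(E, V) = -1/168 (v(E, V) = -1*1/168 = -1/168)
v(q, -89)/(-11892) = -1/168/(-11892) = -1/168*(-1/11892) = 1/1997856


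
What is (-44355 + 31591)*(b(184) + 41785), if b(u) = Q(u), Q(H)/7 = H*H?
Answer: -3558309628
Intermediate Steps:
Q(H) = 7*H**2 (Q(H) = 7*(H*H) = 7*H**2)
b(u) = 7*u**2
(-44355 + 31591)*(b(184) + 41785) = (-44355 + 31591)*(7*184**2 + 41785) = -12764*(7*33856 + 41785) = -12764*(236992 + 41785) = -12764*278777 = -3558309628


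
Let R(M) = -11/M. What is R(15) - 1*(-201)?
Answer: 3004/15 ≈ 200.27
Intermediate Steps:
R(15) - 1*(-201) = -11/15 - 1*(-201) = -11*1/15 + 201 = -11/15 + 201 = 3004/15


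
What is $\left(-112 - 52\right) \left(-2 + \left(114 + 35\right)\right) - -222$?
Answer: $-23886$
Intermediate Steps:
$\left(-112 - 52\right) \left(-2 + \left(114 + 35\right)\right) - -222 = - 164 \left(-2 + 149\right) + 222 = \left(-164\right) 147 + 222 = -24108 + 222 = -23886$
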